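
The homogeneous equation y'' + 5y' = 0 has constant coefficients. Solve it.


Characteristic equation: r² + 5r = 0.
Factor: (r - 0)(r + 5) = 0 ⇒ r = 0, -5 (distinct real).
General solution: y = C₁ + C₂e^(-5x).


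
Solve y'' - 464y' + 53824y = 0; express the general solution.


Characteristic equation: r² - 464r + 53824 = 0, i.e. (r - 232)² = 0.
Repeated root r = 232; include an x factor for the second linearly independent solution.
General solution: y = (C₁ + C₂x)e^(232x).


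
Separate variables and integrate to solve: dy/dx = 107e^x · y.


Separate variables: dy/y = 107e^x dx.
Integrate: ln|y| = 107e^x + C₀.
Exponentiate: y = Ce^(107e^x).


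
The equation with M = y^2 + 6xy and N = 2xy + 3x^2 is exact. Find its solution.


Check exactness: ∂M/∂y = 2y + 6x and ∂N/∂x = 2y + 6x; equal, so the equation is exact.
Integrate M with respect to x (treating y as constant): ∫M dx = xy^2 + 3x^2y + h(y).
Differentiate w.r.t. y and set equal to N: all terms match, so h'(y) = 0 and h is a constant absorbed into C.
General solution: xy^2 + 3x^2y = C.


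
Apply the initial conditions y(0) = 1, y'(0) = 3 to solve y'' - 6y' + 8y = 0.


Characteristic roots of r² - 6r + 8 = 0 are 2, 4.
General solution y = c₁ e^(2x) + c₂ e^(4x).
Apply y(0) = 1: c₁ + c₂ = 1. Apply y'(0) = 3: 2 c₁ + 4 c₂ = 3.
Solve: c₁ = 1/2, c₂ = 1/2.
Particular solution: y = (1/2)e^(2x) + (1/2)e^(4x).


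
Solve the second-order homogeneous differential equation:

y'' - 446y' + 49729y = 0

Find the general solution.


Characteristic equation: r² - 446r + 49729 = 0, i.e. (r - 223)² = 0.
Repeated root r = 223; include an x factor for the second linearly independent solution.
General solution: y = (C₁ + C₂x)e^(223x).


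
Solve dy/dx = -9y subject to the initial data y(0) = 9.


General solution of y' = -9y is y = Ce^(-9x).
Apply y(0) = 9: C = 9.
Particular solution: y = 9e^(-9x).


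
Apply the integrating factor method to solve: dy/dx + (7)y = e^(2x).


P(x) = 7 ⇒ μ = e^(7x).
(μ y)' = e^(9x) ⇒ μ y = e^(9x)/9 + C.
Divide by μ: y = (1/9)e^(2x) + Ce^(-7x).


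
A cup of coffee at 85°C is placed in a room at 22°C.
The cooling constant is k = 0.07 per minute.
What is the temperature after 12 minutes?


Newton's law: dT/dt = -k(T - T_a) has solution T(t) = T_a + (T₀ - T_a)e^(-kt).
Plug in T_a = 22, T₀ = 85, k = 0.07, t = 12: T(12) = 22 + (63)e^(-0.84) ≈ 49.2°C.


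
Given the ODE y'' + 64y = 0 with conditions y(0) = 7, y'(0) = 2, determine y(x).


Characteristic roots of r² + 64 = 0 are ±8i, so y = C₁cos(8x) + C₂sin(8x).
Apply y(0) = 7: C₁ = 7. Differentiate and apply y'(0) = 2: 8·C₂ = 2, so C₂ = 1/4.
Particular solution: y = 7cos(8x) + (1/4)sin(8x).


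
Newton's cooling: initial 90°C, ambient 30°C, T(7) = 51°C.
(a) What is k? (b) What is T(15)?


Newton's law: T(t) = T_a + (T₀ - T_a)e^(-kt).
(a) Use T(7) = 51: (51 - 30)/(90 - 30) = e^(-k·7), so k = -ln(0.350)/7 ≈ 0.1500.
(b) Apply k to t = 15: T(15) = 30 + (60)e^(-2.250) ≈ 36.3°C.


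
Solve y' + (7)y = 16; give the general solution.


P(x) = 7, Q(x) = 16; integrating factor μ = e^(7x).
(μ y)' = 16e^(7x) ⇒ μ y = (16/7)e^(7x) + C.
Divide by μ: y = 16/7 + Ce^(-7x).


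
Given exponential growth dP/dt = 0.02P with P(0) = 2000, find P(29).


The ODE dP/dt = 0.02P has solution P(t) = P(0)e^(0.02t).
Substitute P(0) = 2000 and t = 29: P(29) = 2000 e^(0.58) ≈ 3572.


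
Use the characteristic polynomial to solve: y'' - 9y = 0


Characteristic equation: r² - 9 = 0.
Factor: (r - 3)(r + 3) = 0 ⇒ r = 3, -3 (distinct real).
General solution: y = C₁e^(3x) + C₂e^(-3x).


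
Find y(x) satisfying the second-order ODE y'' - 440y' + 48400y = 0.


Characteristic equation: r² - 440r + 48400 = 0, i.e. (r - 220)² = 0.
Repeated root r = 220; include an x factor for the second linearly independent solution.
General solution: y = (C₁ + C₂x)e^(220x).


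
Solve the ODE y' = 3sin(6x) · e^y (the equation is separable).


Separate: e^(-y) dy = 3sin(6x) dx.
Integrate: -e^(-y) = -(1/2)cos(6x) + C₀.
Rearrange: e^(-y) = (1/2)cos(6x) + C.


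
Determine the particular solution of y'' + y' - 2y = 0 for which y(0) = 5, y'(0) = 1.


Characteristic roots of r² + r - 2 = 0 are -2, 1.
General solution y = c₁ e^(-2x) + c₂ e^(x).
Apply y(0) = 5: c₁ + c₂ = 5. Apply y'(0) = 1: -2 c₁ + 1 c₂ = 1.
Solve: c₁ = 4/3, c₂ = 11/3.
Particular solution: y = (4/3)e^(-2x) + (11/3)e^(x).


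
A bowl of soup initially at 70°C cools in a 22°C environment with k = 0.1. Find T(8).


Newton's law: dT/dt = -k(T - T_a) has solution T(t) = T_a + (T₀ - T_a)e^(-kt).
Plug in T_a = 22, T₀ = 70, k = 0.1, t = 8: T(8) = 22 + (48)e^(-0.80) ≈ 43.6°C.


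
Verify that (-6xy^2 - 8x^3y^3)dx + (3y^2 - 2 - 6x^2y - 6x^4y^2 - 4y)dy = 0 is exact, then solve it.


Check exactness: ∂M/∂y = -12xy - 24x^3y^2 and ∂N/∂x = -12xy - 24x^3y^2; equal, so the equation is exact.
Integrate M with respect to x (treating y as constant): ∫M dx = -3x^2y^2 - 2x^4y^3 + h(y).
Differentiate w.r.t. y and set equal to N: the x-dependent terms already match, leaving h'(y) = 3y^2 - 2 - 4y. Integrate: h(y) = y^3 - 2y - 2y^2.
So F(x,y) = y^3 - 2y - 3x^2y^2 - 2x^4y^3 - 2y^2.
General solution: y^3 - 2y - 3x^2y^2 - 2x^4y^3 - 2y^2 = C.


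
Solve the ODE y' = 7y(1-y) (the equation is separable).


Separate: dy/[y(1-y)] = 7 dx.
Partial fractions: 1/[y(1-y)] = 1/y + 1/(1-y).
Integrate: ln|y/(1-y)| = 7x + C₀.
Solve for y: y = 1/(1 + Ce^(-7x)).


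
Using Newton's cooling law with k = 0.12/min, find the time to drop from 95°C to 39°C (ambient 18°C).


From T(t) = T_a + (T₀ - T_a)e^(-kt), set T(t) = 39:
(39 - 18) / (95 - 18) = e^(-0.12t), so t = -ln(0.273)/0.12 ≈ 10.8 minutes.


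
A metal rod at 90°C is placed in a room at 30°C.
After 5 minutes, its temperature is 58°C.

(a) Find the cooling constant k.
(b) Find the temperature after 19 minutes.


Newton's law: T(t) = T_a + (T₀ - T_a)e^(-kt).
(a) Use T(5) = 58: (58 - 30)/(90 - 30) = e^(-k·5), so k = -ln(0.467)/5 ≈ 0.1524.
(b) Apply k to t = 19: T(19) = 30 + (60)e^(-2.896) ≈ 33.3°C.


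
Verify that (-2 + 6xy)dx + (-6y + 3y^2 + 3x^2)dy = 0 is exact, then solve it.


Check exactness: ∂M/∂y = 6x and ∂N/∂x = 6x; equal, so the equation is exact.
Integrate M with respect to x (treating y as constant): ∫M dx = -2x + 3x^2y + h(y).
Differentiate w.r.t. y and set equal to N: the x-dependent terms already match, leaving h'(y) = -6y + 3y^2. Integrate: h(y) = -3y^2 + y^3.
So F(x,y) = -3y^2 + y^3 - 2x + 3x^2y.
General solution: -3y^2 + y^3 - 2x + 3x^2y = C.


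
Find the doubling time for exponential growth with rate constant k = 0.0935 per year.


Exponential growth: P(t) = P₀ e^(0.0935t). Set P(t)/P₀ = 2: e^(0.0935t) = 2.
Solve: t = ln(2)/0.0935 ≈ 7.41 years.


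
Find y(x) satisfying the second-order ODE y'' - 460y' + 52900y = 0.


Characteristic equation: r² - 460r + 52900 = 0, i.e. (r - 230)² = 0.
Repeated root r = 230; include an x factor for the second linearly independent solution.
General solution: y = (C₁ + C₂x)e^(230x).


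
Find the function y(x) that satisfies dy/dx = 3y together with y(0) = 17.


General solution of y' = 3y is y = Ce^(3x).
Apply y(0) = 17: C = 17.
Particular solution: y = 17e^(3x).


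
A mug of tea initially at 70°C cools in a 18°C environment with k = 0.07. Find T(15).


Newton's law: dT/dt = -k(T - T_a) has solution T(t) = T_a + (T₀ - T_a)e^(-kt).
Plug in T_a = 18, T₀ = 70, k = 0.07, t = 15: T(15) = 18 + (52)e^(-1.05) ≈ 36.2°C.


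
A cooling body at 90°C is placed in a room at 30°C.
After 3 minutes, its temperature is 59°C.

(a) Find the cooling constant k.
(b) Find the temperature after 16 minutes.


Newton's law: T(t) = T_a + (T₀ - T_a)e^(-kt).
(a) Use T(3) = 59: (59 - 30)/(90 - 30) = e^(-k·3), so k = -ln(0.483)/3 ≈ 0.2423.
(b) Apply k to t = 16: T(16) = 30 + (60)e^(-3.878) ≈ 31.2°C.


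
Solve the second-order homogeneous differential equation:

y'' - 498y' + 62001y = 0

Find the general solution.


Characteristic equation: r² - 498r + 62001 = 0, i.e. (r - 249)² = 0.
Repeated root r = 249; include an x factor for the second linearly independent solution.
General solution: y = (C₁ + C₂x)e^(249x).


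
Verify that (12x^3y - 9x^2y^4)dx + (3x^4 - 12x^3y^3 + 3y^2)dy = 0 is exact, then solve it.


Check exactness: ∂M/∂y = 12x^3 - 36x^2y^3 and ∂N/∂x = 12x^3 - 36x^2y^3; equal, so the equation is exact.
Integrate M with respect to x (treating y as constant): ∫M dx = 3x^4y - 3x^3y^4 + h(y).
Differentiate w.r.t. y and set equal to N: the x-dependent terms already match, leaving h'(y) = 3y^2. Integrate: h(y) = y^3.
So F(x,y) = 3x^4y - 3x^3y^4 + y^3.
General solution: 3x^4y - 3x^3y^4 + y^3 = C.


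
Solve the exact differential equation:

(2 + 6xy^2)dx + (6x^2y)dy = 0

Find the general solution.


Check exactness: ∂M/∂y = 12xy and ∂N/∂x = 12xy; equal, so the equation is exact.
Integrate M with respect to x (treating y as constant): ∫M dx = 2x + 3x^2y^2 + h(y).
Differentiate w.r.t. y and set equal to N: all terms match, so h'(y) = 0 and h is a constant absorbed into C.
General solution: 2x + 3x^2y^2 = C.


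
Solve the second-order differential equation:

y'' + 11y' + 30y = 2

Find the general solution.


Characteristic roots of r² + 11r + 30 = 0 are -5, -6.
y_h = C₁e^(-5x) + C₂e^(-6x).
Constant forcing; try y_p = A. Then 30A = 2 ⇒ A = 1/15.
General solution: y = C₁e^(-5x) + C₂e^(-6x) + 1/15.


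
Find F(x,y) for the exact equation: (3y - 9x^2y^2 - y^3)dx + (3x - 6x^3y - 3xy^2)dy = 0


Check exactness: ∂M/∂y = 3 - 18x^2y - 3y^2 and ∂N/∂x = 3 - 18x^2y - 3y^2; equal, so the equation is exact.
Integrate M with respect to x (treating y as constant): ∫M dx = 3xy - 3x^3y^2 - xy^3 + h(y).
Differentiate w.r.t. y and set equal to N: all terms match, so h'(y) = 0 and h is a constant absorbed into C.
General solution: 3xy - 3x^3y^2 - xy^3 = C.


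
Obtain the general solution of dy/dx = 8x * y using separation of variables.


Separate variables: dy/y = 8x dx.
Integrate: ln|y| = 4x^2 + C₀.
Exponentiate: y = Ce^(4x^2).


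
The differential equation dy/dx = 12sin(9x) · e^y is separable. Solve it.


Separate: e^(-y) dy = 12sin(9x) dx.
Integrate: -e^(-y) = -(4/3)cos(9x) + C₀.
Rearrange: e^(-y) = (4/3)cos(9x) + C.


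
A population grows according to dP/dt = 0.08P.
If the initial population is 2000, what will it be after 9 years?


The ODE dP/dt = 0.08P has solution P(t) = P(0)e^(0.08t).
Substitute P(0) = 2000 and t = 9: P(9) = 2000 e^(0.72) ≈ 4109.


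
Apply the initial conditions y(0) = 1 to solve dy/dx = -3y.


General solution of y' = -3y is y = Ce^(-3x).
Apply y(0) = 1: C = 1.
Particular solution: y = e^(-3x).


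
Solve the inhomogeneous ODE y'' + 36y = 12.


Homogeneous part: r² + 36 = 0 ⇒ r = ±6i, so y_h = C₁cos(6x) + C₂sin(6x).
Try constant y_p = A; plug in: 36A = 12 ⇒ A = 1/3.
General solution: y = C₁cos(6x) + C₂sin(6x) + 1/3.


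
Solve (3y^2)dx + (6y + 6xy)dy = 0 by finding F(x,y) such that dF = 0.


Check exactness: ∂M/∂y = 6y and ∂N/∂x = 6y; equal, so the equation is exact.
Integrate M with respect to x (treating y as constant): ∫M dx = 3xy^2 + h(y).
Differentiate w.r.t. y and set equal to N: the x-dependent terms already match, leaving h'(y) = 6y. Integrate: h(y) = 3y^2.
So F(x,y) = 3y^2 + 3xy^2.
General solution: 3y^2 + 3xy^2 = C.


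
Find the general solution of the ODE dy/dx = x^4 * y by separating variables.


Separate variables: dy/y = x^4 dx.
Integrate: ln|y| = (1/5)x^5 + C₀.
Exponentiate: y = Ce^((1/5)x^5).


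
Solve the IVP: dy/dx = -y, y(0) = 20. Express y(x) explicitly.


General solution of y' = -y is y = Ce^(-x).
Apply y(0) = 20: C = 20.
Particular solution: y = 20e^(-x).


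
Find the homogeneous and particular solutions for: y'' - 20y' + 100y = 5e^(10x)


Characteristic polynomial (r - 10)² = 0; repeated root r = 10.
y_h = (C₁ + C₂x)e^(10x). Forcing matches the repeated root (resonance), so try y_p = Ax² e^(10x).
Substitute and solve for A: 2A = 5, so A = 5/2.
General solution: y = (C₁ + C₂x + (5/2)x²)e^(10x).


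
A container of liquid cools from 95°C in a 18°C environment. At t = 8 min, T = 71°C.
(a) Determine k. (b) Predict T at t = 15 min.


Newton's law: T(t) = T_a + (T₀ - T_a)e^(-kt).
(a) Use T(8) = 71: (71 - 18)/(95 - 18) = e^(-k·8), so k = -ln(0.688)/8 ≈ 0.0467.
(b) Apply k to t = 15: T(15) = 18 + (77)e^(-0.700) ≈ 56.2°C.


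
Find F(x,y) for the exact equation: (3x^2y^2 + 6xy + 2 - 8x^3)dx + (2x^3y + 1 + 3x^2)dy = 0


Check exactness: ∂M/∂y = 6x^2y + 6x and ∂N/∂x = 6x^2y + 6x; equal, so the equation is exact.
Integrate M with respect to x (treating y as constant): ∫M dx = x^3y^2 + 3x^2y + 2x - 2x^4 + h(y).
Differentiate w.r.t. y and set equal to N: the x-dependent terms already match, leaving h'(y) = 1. Integrate: h(y) = y.
So F(x,y) = x^3y^2 + y + 3x^2y + 2x - 2x^4.
General solution: x^3y^2 + y + 3x^2y + 2x - 2x^4 = C.


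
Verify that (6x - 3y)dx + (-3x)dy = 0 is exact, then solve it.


Check exactness: ∂M/∂y = -3 and ∂N/∂x = -3; equal, so the equation is exact.
Integrate M with respect to x (treating y as constant): ∫M dx = 3x^2 - 3xy + h(y).
Differentiate w.r.t. y and set equal to N: all terms match, so h'(y) = 0 and h is a constant absorbed into C.
General solution: 3x^2 - 3xy = C.


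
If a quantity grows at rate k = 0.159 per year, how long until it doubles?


Exponential growth: P(t) = P₀ e^(0.159t). Set P(t)/P₀ = 2: e^(0.159t) = 2.
Solve: t = ln(2)/0.159 ≈ 4.36 years.


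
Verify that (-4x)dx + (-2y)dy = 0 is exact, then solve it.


Check exactness: ∂M/∂y = 0 and ∂N/∂x = 0; equal, so the equation is exact.
Integrate M with respect to x (treating y as constant): ∫M dx = -2x^2 + h(y).
Differentiate w.r.t. y and set equal to N: the x-dependent terms already match, leaving h'(y) = -2y. Integrate: h(y) = -y^2.
So F(x,y) = -y^2 - 2x^2.
General solution: -y^2 - 2x^2 = C.


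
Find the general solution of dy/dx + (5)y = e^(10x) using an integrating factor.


P(x) = 5 ⇒ μ = e^(5x).
(μ y)' = e^(15x) ⇒ μ y = e^(15x)/15 + C.
Divide by μ: y = (1/15)e^(10x) + Ce^(-5x).


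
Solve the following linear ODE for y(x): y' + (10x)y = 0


P(x) = 10x ⇒ μ = e^(5x²).
Q(x) = 0 so μ y is constant: y = Ce^(-5x²).


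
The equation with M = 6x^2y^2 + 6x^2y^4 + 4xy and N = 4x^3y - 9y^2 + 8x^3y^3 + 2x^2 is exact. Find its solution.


Check exactness: ∂M/∂y = 12x^2y + 24x^2y^3 + 4x and ∂N/∂x = 12x^2y + 24x^2y^3 + 4x; equal, so the equation is exact.
Integrate M with respect to x (treating y as constant): ∫M dx = 2x^3y^2 + 2x^3y^4 + 2x^2y + h(y).
Differentiate w.r.t. y and set equal to N: the x-dependent terms already match, leaving h'(y) = -9y^2. Integrate: h(y) = -3y^3.
So F(x,y) = 2x^3y^2 - 3y^3 + 2x^3y^4 + 2x^2y.
General solution: 2x^3y^2 - 3y^3 + 2x^3y^4 + 2x^2y = C.


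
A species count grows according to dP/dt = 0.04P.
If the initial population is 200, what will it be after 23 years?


The ODE dP/dt = 0.04P has solution P(t) = P(0)e^(0.04t).
Substitute P(0) = 200 and t = 23: P(23) = 200 e^(0.92) ≈ 502.


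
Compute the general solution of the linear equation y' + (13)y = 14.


P(x) = 13, Q(x) = 14; integrating factor μ = e^(13x).
(μ y)' = 14e^(13x) ⇒ μ y = (14/13)e^(13x) + C.
Divide by μ: y = 14/13 + Ce^(-13x).


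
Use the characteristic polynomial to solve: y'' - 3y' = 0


Characteristic equation: r² - 3r = 0.
Factor: (r - 0)(r - 3) = 0 ⇒ r = 0, 3 (distinct real).
General solution: y = C₁ + C₂e^(3x).


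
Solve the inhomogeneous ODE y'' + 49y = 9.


Homogeneous part: r² + 49 = 0 ⇒ r = ±7i, so y_h = C₁cos(7x) + C₂sin(7x).
Try constant y_p = A; plug in: 49A = 9 ⇒ A = 9/49.
General solution: y = C₁cos(7x) + C₂sin(7x) + 9/49.


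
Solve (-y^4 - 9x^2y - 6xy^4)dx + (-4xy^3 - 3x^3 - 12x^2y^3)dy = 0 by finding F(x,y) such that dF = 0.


Check exactness: ∂M/∂y = -4y^3 - 9x^2 - 24xy^3 and ∂N/∂x = -4y^3 - 9x^2 - 24xy^3; equal, so the equation is exact.
Integrate M with respect to x (treating y as constant): ∫M dx = -xy^4 - 3x^3y - 3x^2y^4 + h(y).
Differentiate w.r.t. y and set equal to N: all terms match, so h'(y) = 0 and h is a constant absorbed into C.
General solution: -xy^4 - 3x^3y - 3x^2y^4 = C.


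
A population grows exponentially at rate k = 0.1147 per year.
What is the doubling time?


Exponential growth: P(t) = P₀ e^(0.1147t). Set P(t)/P₀ = 2: e^(0.1147t) = 2.
Solve: t = ln(2)/0.1147 ≈ 6.04 years.


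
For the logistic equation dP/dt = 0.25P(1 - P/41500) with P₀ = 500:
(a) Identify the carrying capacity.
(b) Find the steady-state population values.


Logistic ODE dP/dt = 0.25P(1 - P/41500) has equilibria where dP/dt = 0, i.e. P = 0 or P = 41500.
The coefficient (1 - P/K) = 0 when P = K, identifying K = 41500 as the carrying capacity.
(a) K = 41500; (b) equilibria P = 0 and P = 41500.


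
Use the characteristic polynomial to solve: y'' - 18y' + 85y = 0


Characteristic equation: r² - 18r + 85 = 0.
Discriminant is negative; roots r = 9 ± 2i (complex conjugate pair).
General solution uses e^(α x)(C₁ cos(β x) + C₂ sin(β x)): y = e^(9x)(C₁cos(2x) + C₂sin(2x)).


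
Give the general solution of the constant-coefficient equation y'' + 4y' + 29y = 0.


Characteristic equation: r² + 4r + 29 = 0.
Discriminant is negative; roots r = -2 ± 5i (complex conjugate pair).
General solution uses e^(α x)(C₁ cos(β x) + C₂ sin(β x)): y = e^(-2x)(C₁cos(5x) + C₂sin(5x)).


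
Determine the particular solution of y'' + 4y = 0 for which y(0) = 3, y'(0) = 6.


Characteristic roots of r² + 4 = 0 are ±2i, so y = C₁cos(2x) + C₂sin(2x).
Apply y(0) = 3: C₁ = 3. Differentiate and apply y'(0) = 6: 2·C₂ = 6, so C₂ = 3.
Particular solution: y = 3cos(2x) + 3sin(2x).


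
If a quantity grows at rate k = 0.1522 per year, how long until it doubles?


Exponential growth: P(t) = P₀ e^(0.1522t). Set P(t)/P₀ = 2: e^(0.1522t) = 2.
Solve: t = ln(2)/0.1522 ≈ 4.55 years.


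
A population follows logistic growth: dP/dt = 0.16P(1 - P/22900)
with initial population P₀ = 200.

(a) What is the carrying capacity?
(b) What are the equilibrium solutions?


Logistic ODE dP/dt = 0.16P(1 - P/22900) has equilibria where dP/dt = 0, i.e. P = 0 or P = 22900.
The coefficient (1 - P/K) = 0 when P = K, identifying K = 22900 as the carrying capacity.
(a) K = 22900; (b) equilibria P = 0 and P = 22900.


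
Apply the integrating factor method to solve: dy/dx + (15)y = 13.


P(x) = 15, Q(x) = 13; integrating factor μ = e^(15x).
(μ y)' = 13e^(15x) ⇒ μ y = (13/15)e^(15x) + C.
Divide by μ: y = 13/15 + Ce^(-15x).


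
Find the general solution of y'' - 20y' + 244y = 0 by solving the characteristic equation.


Characteristic equation: r² - 20r + 244 = 0.
Discriminant is negative; roots r = 10 ± 12i (complex conjugate pair).
General solution uses e^(α x)(C₁ cos(β x) + C₂ sin(β x)): y = e^(10x)(C₁cos(12x) + C₂sin(12x)).


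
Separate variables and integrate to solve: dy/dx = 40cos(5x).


g(y) = 1, so integrate directly: y = ∫ 40cos(5x) dx = 8sin(5x) + C.


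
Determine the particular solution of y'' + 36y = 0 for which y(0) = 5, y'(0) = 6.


Characteristic roots of r² + 36 = 0 are ±6i, so y = C₁cos(6x) + C₂sin(6x).
Apply y(0) = 5: C₁ = 5. Differentiate and apply y'(0) = 6: 6·C₂ = 6, so C₂ = 1.
Particular solution: y = 5cos(6x) + sin(6x).


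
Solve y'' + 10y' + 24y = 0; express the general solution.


Characteristic equation: r² + 10r + 24 = 0.
Factor: (r + 6)(r + 4) = 0 ⇒ r = -6, -4 (distinct real).
General solution: y = C₁e^(-6x) + C₂e^(-4x).


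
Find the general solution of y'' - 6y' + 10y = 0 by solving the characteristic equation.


Characteristic equation: r² - 6r + 10 = 0.
Discriminant is negative; roots r = 3 ± 1i (complex conjugate pair).
General solution uses e^(α x)(C₁ cos(β x) + C₂ sin(β x)): y = e^(3x)(C₁cos(x) + C₂sin(x)).


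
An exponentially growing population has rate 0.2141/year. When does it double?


Exponential growth: P(t) = P₀ e^(0.2141t). Set P(t)/P₀ = 2: e^(0.2141t) = 2.
Solve: t = ln(2)/0.2141 ≈ 3.24 years.


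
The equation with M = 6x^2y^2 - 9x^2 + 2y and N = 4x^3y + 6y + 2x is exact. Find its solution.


Check exactness: ∂M/∂y = 12x^2y + 2 and ∂N/∂x = 12x^2y + 2; equal, so the equation is exact.
Integrate M with respect to x (treating y as constant): ∫M dx = 2x^3y^2 - 3x^3 + 2xy + h(y).
Differentiate w.r.t. y and set equal to N: the x-dependent terms already match, leaving h'(y) = 6y. Integrate: h(y) = 3y^2.
So F(x,y) = 2x^3y^2 - 3x^3 + 3y^2 + 2xy.
General solution: 2x^3y^2 - 3x^3 + 3y^2 + 2xy = C.


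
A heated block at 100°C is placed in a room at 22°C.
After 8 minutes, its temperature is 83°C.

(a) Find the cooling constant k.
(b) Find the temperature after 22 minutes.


Newton's law: T(t) = T_a + (T₀ - T_a)e^(-kt).
(a) Use T(8) = 83: (83 - 22)/(100 - 22) = e^(-k·8), so k = -ln(0.782)/8 ≈ 0.0307.
(b) Apply k to t = 22: T(22) = 22 + (78)e^(-0.676) ≈ 61.7°C.


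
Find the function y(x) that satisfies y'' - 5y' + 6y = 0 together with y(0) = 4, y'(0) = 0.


Characteristic roots of r² - 5r + 6 = 0 are 3, 2.
General solution y = c₁ e^(3x) + c₂ e^(2x).
Apply y(0) = 4: c₁ + c₂ = 4. Apply y'(0) = 0: 3 c₁ + 2 c₂ = 0.
Solve: c₁ = -8, c₂ = 12.
Particular solution: y = -8e^(3x) + 12e^(2x).


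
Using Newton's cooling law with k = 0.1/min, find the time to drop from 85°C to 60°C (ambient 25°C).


From T(t) = T_a + (T₀ - T_a)e^(-kt), set T(t) = 60:
(60 - 25) / (85 - 25) = e^(-0.1t), so t = -ln(0.583)/0.1 ≈ 5.4 minutes.


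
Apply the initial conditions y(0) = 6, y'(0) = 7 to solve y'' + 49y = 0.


Characteristic roots of r² + 49 = 0 are ±7i, so y = C₁cos(7x) + C₂sin(7x).
Apply y(0) = 6: C₁ = 6. Differentiate and apply y'(0) = 7: 7·C₂ = 7, so C₂ = 1.
Particular solution: y = 6cos(7x) + sin(7x).


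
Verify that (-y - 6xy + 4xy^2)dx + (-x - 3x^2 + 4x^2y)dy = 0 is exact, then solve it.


Check exactness: ∂M/∂y = -1 - 6x + 8xy and ∂N/∂x = -1 - 6x + 8xy; equal, so the equation is exact.
Integrate M with respect to x (treating y as constant): ∫M dx = -xy - 3x^2y + 2x^2y^2 + h(y).
Differentiate w.r.t. y and set equal to N: all terms match, so h'(y) = 0 and h is a constant absorbed into C.
General solution: -xy - 3x^2y + 2x^2y^2 = C.


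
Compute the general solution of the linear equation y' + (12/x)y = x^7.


P(x) = 12/x ⇒ μ = x^12.
(x^12 y)' = x^19 ⇒ x^12 y = x^20/(20) + C.
Solve for y: y = (1/20)x^8 + C/x^12.


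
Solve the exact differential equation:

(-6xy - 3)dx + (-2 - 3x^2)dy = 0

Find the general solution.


Check exactness: ∂M/∂y = -6x and ∂N/∂x = -6x; equal, so the equation is exact.
Integrate M with respect to x (treating y as constant): ∫M dx = -3x^2y - 3x + h(y).
Differentiate w.r.t. y and set equal to N: the x-dependent terms already match, leaving h'(y) = -2. Integrate: h(y) = -2y.
So F(x,y) = -2y - 3x^2y - 3x.
General solution: -2y - 3x^2y - 3x = C.


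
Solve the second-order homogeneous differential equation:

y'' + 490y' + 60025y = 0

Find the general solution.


Characteristic equation: r² + 490r + 60025 = 0, i.e. (r + 245)² = 0.
Repeated root r = -245; include an x factor for the second linearly independent solution.
General solution: y = (C₁ + C₂x)e^(-245x).


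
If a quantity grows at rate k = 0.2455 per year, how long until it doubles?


Exponential growth: P(t) = P₀ e^(0.2455t). Set P(t)/P₀ = 2: e^(0.2455t) = 2.
Solve: t = ln(2)/0.2455 ≈ 2.82 years.


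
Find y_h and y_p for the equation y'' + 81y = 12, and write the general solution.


Homogeneous part: r² + 81 = 0 ⇒ r = ±9i, so y_h = C₁cos(9x) + C₂sin(9x).
Try constant y_p = A; plug in: 81A = 12 ⇒ A = 4/27.
General solution: y = C₁cos(9x) + C₂sin(9x) + 4/27.


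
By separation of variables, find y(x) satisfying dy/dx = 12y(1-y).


Separate: dy/[y(1-y)] = 12 dx.
Partial fractions: 1/[y(1-y)] = 1/y + 1/(1-y).
Integrate: ln|y/(1-y)| = 12x + C₀.
Solve for y: y = 1/(1 + Ce^(-12x)).


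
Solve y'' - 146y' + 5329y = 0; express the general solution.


Characteristic equation: r² - 146r + 5329 = 0, i.e. (r - 73)² = 0.
Repeated root r = 73; include an x factor for the second linearly independent solution.
General solution: y = (C₁ + C₂x)e^(73x).


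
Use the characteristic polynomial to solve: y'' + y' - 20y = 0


Characteristic equation: r² + r - 20 = 0.
Factor: (r - 4)(r + 5) = 0 ⇒ r = 4, -5 (distinct real).
General solution: y = C₁e^(4x) + C₂e^(-5x).


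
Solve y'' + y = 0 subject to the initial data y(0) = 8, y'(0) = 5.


Characteristic roots of r² + 1 = 0 are ±1i, so y = C₁cos(x) + C₂sin(x).
Apply y(0) = 8: C₁ = 8. Differentiate and apply y'(0) = 5: 1·C₂ = 5, so C₂ = 5.
Particular solution: y = 8cos(x) + 5sin(x).


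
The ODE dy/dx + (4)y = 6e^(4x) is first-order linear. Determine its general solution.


P(x) = 4 ⇒ μ = e^(4x).
(μ y)' = 6e^(8x) ⇒ μ y = (6/8)e^(8x) + C.
Divide by μ: y = (3/4)e^(4x) + Ce^(-4x).


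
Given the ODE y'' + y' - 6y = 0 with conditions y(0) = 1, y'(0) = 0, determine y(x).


Characteristic roots of r² + r - 6 = 0 are 2, -3.
General solution y = c₁ e^(2x) + c₂ e^(-3x).
Apply y(0) = 1: c₁ + c₂ = 1. Apply y'(0) = 0: 2 c₁ - 3 c₂ = 0.
Solve: c₁ = 3/5, c₂ = 2/5.
Particular solution: y = (3/5)e^(2x) + (2/5)e^(-3x).


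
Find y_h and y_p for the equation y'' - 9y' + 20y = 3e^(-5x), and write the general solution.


Characteristic roots of r² - 9r + 20 = 0 are 5, 4.
y_h = C₁e^(5x) + C₂e^(4x).
Forcing exponent -5 is not a characteristic root; try y_p = Ae^(-5x).
Substitute: A·(25 + (-9)·-5 + (20)) = A·90 = 3, so A = 1/30.
General solution: y = C₁e^(5x) + C₂e^(4x) + (1/30)e^(-5x).


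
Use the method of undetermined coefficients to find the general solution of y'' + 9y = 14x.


Homogeneous: r² + 9 = 0 ⇒ r = ±3i, y_h = C₁cos(3x) + C₂sin(3x).
Polynomial forcing; try y_p = Ax + B. Then y_p'' + 9 y_p = 9(Ax + B) = 14x, so B = 0 and A = 14/9.
General solution: y = C₁cos(3x) + C₂sin(3x) + (14/9)x.


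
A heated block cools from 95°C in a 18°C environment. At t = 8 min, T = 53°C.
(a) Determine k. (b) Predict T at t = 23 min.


Newton's law: T(t) = T_a + (T₀ - T_a)e^(-kt).
(a) Use T(8) = 53: (53 - 18)/(95 - 18) = e^(-k·8), so k = -ln(0.455)/8 ≈ 0.0986.
(b) Apply k to t = 23: T(23) = 18 + (77)e^(-2.267) ≈ 26.0°C.


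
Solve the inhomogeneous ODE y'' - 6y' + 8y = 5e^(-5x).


Characteristic roots of r² - 6r + 8 = 0 are 4, 2.
y_h = C₁e^(4x) + C₂e^(2x).
Forcing exponent -5 is not a characteristic root; try y_p = Ae^(-5x).
Substitute: A·(25 + (-6)·-5 + (8)) = A·63 = 5, so A = 5/63.
General solution: y = C₁e^(4x) + C₂e^(2x) + (5/63)e^(-5x).


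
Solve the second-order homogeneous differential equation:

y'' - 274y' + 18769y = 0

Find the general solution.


Characteristic equation: r² - 274r + 18769 = 0, i.e. (r - 137)² = 0.
Repeated root r = 137; include an x factor for the second linearly independent solution.
General solution: y = (C₁ + C₂x)e^(137x).


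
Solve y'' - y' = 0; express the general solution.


Characteristic equation: r² - r = 0.
Factor: (r - 1)(r - 0) = 0 ⇒ r = 1, 0 (distinct real).
General solution: y = C₁e^(x) + C₂.


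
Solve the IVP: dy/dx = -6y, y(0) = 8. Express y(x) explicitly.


General solution of y' = -6y is y = Ce^(-6x).
Apply y(0) = 8: C = 8.
Particular solution: y = 8e^(-6x).


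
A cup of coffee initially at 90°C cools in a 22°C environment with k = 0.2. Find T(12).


Newton's law: dT/dt = -k(T - T_a) has solution T(t) = T_a + (T₀ - T_a)e^(-kt).
Plug in T_a = 22, T₀ = 90, k = 0.2, t = 12: T(12) = 22 + (68)e^(-2.40) ≈ 28.2°C.


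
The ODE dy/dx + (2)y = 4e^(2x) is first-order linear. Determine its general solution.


P(x) = 2 ⇒ μ = e^(2x).
(μ y)' = 4e^(4x) ⇒ μ y = (4/4)e^(4x) + C.
Divide by μ: y = e^(2x) + Ce^(-2x).


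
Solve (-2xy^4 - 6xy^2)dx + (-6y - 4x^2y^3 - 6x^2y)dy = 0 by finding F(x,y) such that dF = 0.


Check exactness: ∂M/∂y = -8xy^3 - 12xy and ∂N/∂x = -8xy^3 - 12xy; equal, so the equation is exact.
Integrate M with respect to x (treating y as constant): ∫M dx = -x^2y^4 - 3x^2y^2 + h(y).
Differentiate w.r.t. y and set equal to N: the x-dependent terms already match, leaving h'(y) = -6y. Integrate: h(y) = -3y^2.
So F(x,y) = -3y^2 - x^2y^4 - 3x^2y^2.
General solution: -3y^2 - x^2y^4 - 3x^2y^2 = C.


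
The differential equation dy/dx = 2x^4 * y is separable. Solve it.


Separate variables: dy/y = 2x^4 dx.
Integrate: ln|y| = (2/5)x^5 + C₀.
Exponentiate: y = Ce^((2/5)x^5).


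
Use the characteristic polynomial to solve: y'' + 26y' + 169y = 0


Characteristic equation: r² + 26r + 169 = 0, i.e. (r + 13)² = 0.
Repeated root r = -13; include an x factor for the second linearly independent solution.
General solution: y = (C₁ + C₂x)e^(-13x).


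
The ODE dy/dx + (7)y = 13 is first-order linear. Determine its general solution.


P(x) = 7, Q(x) = 13; integrating factor μ = e^(7x).
(μ y)' = 13e^(7x) ⇒ μ y = (13/7)e^(7x) + C.
Divide by μ: y = 13/7 + Ce^(-7x).


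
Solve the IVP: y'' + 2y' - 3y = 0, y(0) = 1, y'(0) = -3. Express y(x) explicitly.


Characteristic roots of r² + 2r - 3 = 0 are 1, -3.
General solution y = c₁ e^(x) + c₂ e^(-3x).
Apply y(0) = 1: c₁ + c₂ = 1. Apply y'(0) = -3: 1 c₁ - 3 c₂ = -3.
Solve: c₁ = 0, c₂ = 1.
Particular solution: y = 0e^(x) + e^(-3x).


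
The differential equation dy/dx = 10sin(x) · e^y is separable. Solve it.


Separate: e^(-y) dy = 10sin(x) dx.
Integrate: -e^(-y) = -10cos(x) + C₀.
Rearrange: e^(-y) = 10cos(x) + C.


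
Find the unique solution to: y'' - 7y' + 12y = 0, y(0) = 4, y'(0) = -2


Characteristic roots of r² - 7r + 12 = 0 are 4, 3.
General solution y = c₁ e^(4x) + c₂ e^(3x).
Apply y(0) = 4: c₁ + c₂ = 4. Apply y'(0) = -2: 4 c₁ + 3 c₂ = -2.
Solve: c₁ = -14, c₂ = 18.
Particular solution: y = -14e^(4x) + 18e^(3x).


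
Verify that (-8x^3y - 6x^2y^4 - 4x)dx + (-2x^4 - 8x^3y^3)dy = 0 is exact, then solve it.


Check exactness: ∂M/∂y = -8x^3 - 24x^2y^3 and ∂N/∂x = -8x^3 - 24x^2y^3; equal, so the equation is exact.
Integrate M with respect to x (treating y as constant): ∫M dx = -2x^4y - 2x^3y^4 - 2x^2 + h(y).
Differentiate w.r.t. y and set equal to N: all terms match, so h'(y) = 0 and h is a constant absorbed into C.
General solution: -2x^4y - 2x^3y^4 - 2x^2 = C.


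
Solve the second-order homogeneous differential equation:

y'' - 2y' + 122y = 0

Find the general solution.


Characteristic equation: r² - 2r + 122 = 0.
Discriminant is negative; roots r = 1 ± 11i (complex conjugate pair).
General solution uses e^(α x)(C₁ cos(β x) + C₂ sin(β x)): y = e^(x)(C₁cos(11x) + C₂sin(11x)).


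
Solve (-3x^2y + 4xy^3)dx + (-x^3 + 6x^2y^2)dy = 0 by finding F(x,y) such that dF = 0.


Check exactness: ∂M/∂y = -3x^2 + 12xy^2 and ∂N/∂x = -3x^2 + 12xy^2; equal, so the equation is exact.
Integrate M with respect to x (treating y as constant): ∫M dx = -x^3y + 2x^2y^3 + h(y).
Differentiate w.r.t. y and set equal to N: all terms match, so h'(y) = 0 and h is a constant absorbed into C.
General solution: -x^3y + 2x^2y^3 = C.


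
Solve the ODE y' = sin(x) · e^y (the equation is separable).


Separate: e^(-y) dy = sin(x) dx.
Integrate: -e^(-y) = -cos(x) + C₀.
Rearrange: e^(-y) = cos(x) + C.


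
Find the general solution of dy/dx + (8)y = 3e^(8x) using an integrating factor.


P(x) = 8 ⇒ μ = e^(8x).
(μ y)' = 3e^(16x) ⇒ μ y = (3/16)e^(16x) + C.
Divide by μ: y = (3/16)e^(8x) + Ce^(-8x).


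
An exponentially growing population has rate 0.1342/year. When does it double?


Exponential growth: P(t) = P₀ e^(0.1342t). Set P(t)/P₀ = 2: e^(0.1342t) = 2.
Solve: t = ln(2)/0.1342 ≈ 5.17 years.


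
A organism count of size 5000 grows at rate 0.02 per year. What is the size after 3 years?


The ODE dP/dt = 0.02P has solution P(t) = P(0)e^(0.02t).
Substitute P(0) = 5000 and t = 3: P(3) = 5000 e^(0.06) ≈ 5309.


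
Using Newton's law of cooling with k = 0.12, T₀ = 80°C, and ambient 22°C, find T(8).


Newton's law: dT/dt = -k(T - T_a) has solution T(t) = T_a + (T₀ - T_a)e^(-kt).
Plug in T_a = 22, T₀ = 80, k = 0.12, t = 8: T(8) = 22 + (58)e^(-0.96) ≈ 44.2°C.


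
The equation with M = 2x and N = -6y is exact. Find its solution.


Check exactness: ∂M/∂y = 0 and ∂N/∂x = 0; equal, so the equation is exact.
Integrate M with respect to x (treating y as constant): ∫M dx = x^2 + h(y).
Differentiate w.r.t. y and set equal to N: the x-dependent terms already match, leaving h'(y) = -6y. Integrate: h(y) = -3y^2.
So F(x,y) = -3y^2 + x^2.
General solution: -3y^2 + x^2 = C.


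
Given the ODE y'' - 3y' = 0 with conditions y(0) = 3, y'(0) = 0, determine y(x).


Characteristic roots of r² - 3r = 0 are 3, 0.
General solution y = c₁ e^(3x) + c₂.
Apply y(0) = 3: c₁ + c₂ = 3. Apply y'(0) = 0: 3 c₁ + 0 c₂ = 0.
Solve: c₁ = 0, c₂ = 3.
Particular solution: y = 0e^(3x) + 3.


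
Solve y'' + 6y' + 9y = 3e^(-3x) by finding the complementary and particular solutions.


Characteristic polynomial (r + 3)² = 0; repeated root r = -3.
y_h = (C₁ + C₂x)e^(-3x). Forcing matches the repeated root (resonance), so try y_p = Ax² e^(-3x).
Substitute and solve for A: 2A = 3, so A = 3/2.
General solution: y = (C₁ + C₂x + (3/2)x²)e^(-3x).


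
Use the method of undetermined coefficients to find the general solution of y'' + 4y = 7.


Homogeneous part: r² + 4 = 0 ⇒ r = ±2i, so y_h = C₁cos(2x) + C₂sin(2x).
Try constant y_p = A; plug in: 4A = 7 ⇒ A = 7/4.
General solution: y = C₁cos(2x) + C₂sin(2x) + 7/4.


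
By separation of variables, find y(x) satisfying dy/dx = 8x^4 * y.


Separate variables: dy/y = 8x^4 dx.
Integrate: ln|y| = (8/5)x^5 + C₀.
Exponentiate: y = Ce^((8/5)x^5).


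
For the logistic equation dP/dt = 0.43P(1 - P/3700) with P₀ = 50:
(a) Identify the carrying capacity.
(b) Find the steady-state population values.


Logistic ODE dP/dt = 0.43P(1 - P/3700) has equilibria where dP/dt = 0, i.e. P = 0 or P = 3700.
The coefficient (1 - P/K) = 0 when P = K, identifying K = 3700 as the carrying capacity.
(a) K = 3700; (b) equilibria P = 0 and P = 3700.


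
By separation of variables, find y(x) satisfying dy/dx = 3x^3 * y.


Separate variables: dy/y = 3x^3 dx.
Integrate: ln|y| = (3/4)x^4 + C₀.
Exponentiate: y = Ce^((3/4)x^4).


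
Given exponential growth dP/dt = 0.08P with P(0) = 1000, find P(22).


The ODE dP/dt = 0.08P has solution P(t) = P(0)e^(0.08t).
Substitute P(0) = 1000 and t = 22: P(22) = 1000 e^(1.76) ≈ 5812.


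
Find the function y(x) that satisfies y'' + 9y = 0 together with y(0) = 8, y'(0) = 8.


Characteristic roots of r² + 9 = 0 are ±3i, so y = C₁cos(3x) + C₂sin(3x).
Apply y(0) = 8: C₁ = 8. Differentiate and apply y'(0) = 8: 3·C₂ = 8, so C₂ = 8/3.
Particular solution: y = 8cos(3x) + (8/3)sin(3x).


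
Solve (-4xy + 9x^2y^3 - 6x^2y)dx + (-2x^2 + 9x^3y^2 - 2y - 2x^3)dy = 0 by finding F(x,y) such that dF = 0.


Check exactness: ∂M/∂y = -4x + 27x^2y^2 - 6x^2 and ∂N/∂x = -4x + 27x^2y^2 - 6x^2; equal, so the equation is exact.
Integrate M with respect to x (treating y as constant): ∫M dx = -2x^2y + 3x^3y^3 - 2x^3y + h(y).
Differentiate w.r.t. y and set equal to N: the x-dependent terms already match, leaving h'(y) = -2y. Integrate: h(y) = -y^2.
So F(x,y) = -2x^2y + 3x^3y^3 - y^2 - 2x^3y.
General solution: -2x^2y + 3x^3y^3 - y^2 - 2x^3y = C.


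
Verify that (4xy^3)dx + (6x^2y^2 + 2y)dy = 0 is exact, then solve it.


Check exactness: ∂M/∂y = 12xy^2 and ∂N/∂x = 12xy^2; equal, so the equation is exact.
Integrate M with respect to x (treating y as constant): ∫M dx = 2x^2y^3 + h(y).
Differentiate w.r.t. y and set equal to N: the x-dependent terms already match, leaving h'(y) = 2y. Integrate: h(y) = y^2.
So F(x,y) = 2x^2y^3 + y^2.
General solution: 2x^2y^3 + y^2 = C.


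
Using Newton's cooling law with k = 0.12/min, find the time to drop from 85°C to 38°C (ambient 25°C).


From T(t) = T_a + (T₀ - T_a)e^(-kt), set T(t) = 38:
(38 - 25) / (85 - 25) = e^(-0.12t), so t = -ln(0.217)/0.12 ≈ 12.7 minutes.


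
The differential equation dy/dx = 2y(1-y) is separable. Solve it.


Separate: dy/[y(1-y)] = 2 dx.
Partial fractions: 1/[y(1-y)] = 1/y + 1/(1-y).
Integrate: ln|y/(1-y)| = 2x + C₀.
Solve for y: y = 1/(1 + Ce^(-2x)).


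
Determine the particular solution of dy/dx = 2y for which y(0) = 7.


General solution of y' = 2y is y = Ce^(2x).
Apply y(0) = 7: C = 7.
Particular solution: y = 7e^(2x).


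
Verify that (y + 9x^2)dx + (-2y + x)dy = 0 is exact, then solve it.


Check exactness: ∂M/∂y = 1 and ∂N/∂x = 1; equal, so the equation is exact.
Integrate M with respect to x (treating y as constant): ∫M dx = xy + 3x^3 + h(y).
Differentiate w.r.t. y and set equal to N: the x-dependent terms already match, leaving h'(y) = -2y. Integrate: h(y) = -y^2.
So F(x,y) = -y^2 + xy + 3x^3.
General solution: -y^2 + xy + 3x^3 = C.


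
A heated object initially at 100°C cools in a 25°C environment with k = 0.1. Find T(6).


Newton's law: dT/dt = -k(T - T_a) has solution T(t) = T_a + (T₀ - T_a)e^(-kt).
Plug in T_a = 25, T₀ = 100, k = 0.1, t = 6: T(6) = 25 + (75)e^(-0.60) ≈ 66.2°C.


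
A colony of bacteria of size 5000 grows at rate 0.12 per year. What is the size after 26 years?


The ODE dP/dt = 0.12P has solution P(t) = P(0)e^(0.12t).
Substitute P(0) = 5000 and t = 26: P(26) = 5000 e^(3.12) ≈ 113232.


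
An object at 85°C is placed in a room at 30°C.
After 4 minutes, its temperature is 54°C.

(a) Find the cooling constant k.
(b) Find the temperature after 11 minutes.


Newton's law: T(t) = T_a + (T₀ - T_a)e^(-kt).
(a) Use T(4) = 54: (54 - 30)/(85 - 30) = e^(-k·4), so k = -ln(0.436)/4 ≈ 0.2073.
(b) Apply k to t = 11: T(11) = 30 + (55)e^(-2.281) ≈ 35.6°C.


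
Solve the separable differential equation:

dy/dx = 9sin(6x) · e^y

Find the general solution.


Separate: e^(-y) dy = 9sin(6x) dx.
Integrate: -e^(-y) = -(3/2)cos(6x) + C₀.
Rearrange: e^(-y) = (3/2)cos(6x) + C.


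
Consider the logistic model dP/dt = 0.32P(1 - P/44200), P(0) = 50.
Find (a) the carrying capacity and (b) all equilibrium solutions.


Logistic ODE dP/dt = 0.32P(1 - P/44200) has equilibria where dP/dt = 0, i.e. P = 0 or P = 44200.
The coefficient (1 - P/K) = 0 when P = K, identifying K = 44200 as the carrying capacity.
(a) K = 44200; (b) equilibria P = 0 and P = 44200.


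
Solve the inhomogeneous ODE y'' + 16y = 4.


Homogeneous part: r² + 16 = 0 ⇒ r = ±4i, so y_h = C₁cos(4x) + C₂sin(4x).
Try constant y_p = A; plug in: 16A = 4 ⇒ A = 1/4.
General solution: y = C₁cos(4x) + C₂sin(4x) + 1/4.


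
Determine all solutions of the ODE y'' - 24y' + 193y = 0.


Characteristic equation: r² - 24r + 193 = 0.
Discriminant is negative; roots r = 12 ± 7i (complex conjugate pair).
General solution uses e^(α x)(C₁ cos(β x) + C₂ sin(β x)): y = e^(12x)(C₁cos(7x) + C₂sin(7x)).


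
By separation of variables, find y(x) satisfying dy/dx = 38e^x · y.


Separate variables: dy/y = 38e^x dx.
Integrate: ln|y| = 38e^x + C₀.
Exponentiate: y = Ce^(38e^x).


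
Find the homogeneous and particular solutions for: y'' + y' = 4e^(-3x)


Characteristic roots of r² + r = 0 are -1, 0.
y_h = C₁e^(-x) + C₂.
Forcing exponent -3 is not a characteristic root; try y_p = Ae^(-3x).
Substitute: A·(9 + (1)·-3 + (0)) = A·6 = 4, so A = 2/3.
General solution: y = C₁e^(-x) + C₂ + (2/3)e^(-3x).
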